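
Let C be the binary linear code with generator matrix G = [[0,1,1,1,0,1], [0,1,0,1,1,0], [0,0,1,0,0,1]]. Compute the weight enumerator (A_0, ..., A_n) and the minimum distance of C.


Weight distribution: A_0 = 1, A_1 = 1, A_2 = 2, A_3 = 2, A_4 = 1, A_5 = 1. Minimum distance d = 1.

Enumerate all 2^3 = 8 messages m ∈ F_2^3.
For each, compute codeword c = mG in F_2^6, then tally its weight.
  m = 000 → c = 000000, weight = 0.
  m = 100 → c = 011101, weight = 4.
  m = 010 → c = 010110, weight = 3.
  m = 110 → c = 001011, weight = 3.
  m = 001 → c = 001001, weight = 2.
  m = 101 → c = 010100, weight = 2.
  m = 011 → c = 011111, weight = 5.
  m = 111 → c = 000010, weight = 1.
Tally weights:
  weight 0: 1 codewords.
  weight 1: 1 codewords.
  weight 2: 2 codewords.
  weight 3: 2 codewords.
  weight 4: 1 codewords.
  weight 5: 1 codewords.
Minimum distance d = smallest w > 0 with A_w > 0 = 1.
Sanity: Σ A_w = 8 = 2^3 = 8 ✓.


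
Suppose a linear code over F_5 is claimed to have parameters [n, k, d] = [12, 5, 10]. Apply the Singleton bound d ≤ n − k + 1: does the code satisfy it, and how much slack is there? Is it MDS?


Singleton RHS = n − k + 1 = 8, slack = -2, bound violated (no such code; not MDS).

Singleton bound: d ≤ n − k + 1.
Here n = 12, k = 5, so n − k + 1 = 8.
Given d = 10, check d ≤ 8: NO.
Slack = (n − k + 1) − d = -2.
The slack is negative: d = 10 exceeds n − k + 1 = 8 by 2, so the Singleton bound is violated and no linear [12, 5, 10]_5 code can exist. In particular it is not MDS (MDS requires d = n − k + 1 exactly).
Description: the claimed parameters are [12, 5, 10]_5; such a code would be impossible (violates the Singleton bound).


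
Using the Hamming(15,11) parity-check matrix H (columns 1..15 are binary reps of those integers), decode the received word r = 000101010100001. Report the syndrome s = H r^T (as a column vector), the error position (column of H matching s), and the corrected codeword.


s = (1, 1, 1, 1)^T, error position = 15, corrected codeword c = 000101010100000

Compute s = H r^T mod 2 one row at a time:
  s_1 = 1 + 0 + 1 + 0 + 0 + 0 + 0 + 1 = 3 ≡ 1 (mod 2).
  s_2 = 1 + 0 + 1 + 0 + 0 + 0 + 0 + 1 = 3 ≡ 1 (mod 2).
  s_3 = 0 + 0 + 1 + 0 + 1 + 0 + 0 + 1 = 3 ≡ 1 (mod 2).
  s_4 = 0 + 0 + 0 + 0 + 0 + 0 + 0 + 1 = 1 ≡ 1 (mod 2).
s = (1, 1, 1, 1)^T — this equals column 15 of H (binary 1111), so error is at position 15.
Correct: flip bit 15 of r = 000101010100001 to get c = 000101010100000.


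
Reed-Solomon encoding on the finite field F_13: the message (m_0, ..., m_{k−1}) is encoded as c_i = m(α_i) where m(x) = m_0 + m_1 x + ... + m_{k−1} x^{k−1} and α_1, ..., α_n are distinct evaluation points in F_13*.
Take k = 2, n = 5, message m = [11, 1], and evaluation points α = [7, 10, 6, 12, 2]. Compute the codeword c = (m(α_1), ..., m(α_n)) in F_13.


c = [5, 8, 4, 10, 0]

Message polynomial: m(x) = 11 + 1·x (mod 13).
For each evaluation point α_i, compute m(α_i) mod 13:
  α_1 = 7: Horner steps 1 → 5, so m(7) = 5.
  α_2 = 10: Horner steps 1 → 8, so m(10) = 8.
  α_3 = 6: Horner steps 1 → 4, so m(6) = 4.
  α_4 = 12: Horner steps 1 → 10, so m(12) = 10.
  α_5 = 2: Horner steps 1 → 0, so m(2) = 0.
Codeword c = [5, 8, 4, 10, 0] ∈ F_13^5.


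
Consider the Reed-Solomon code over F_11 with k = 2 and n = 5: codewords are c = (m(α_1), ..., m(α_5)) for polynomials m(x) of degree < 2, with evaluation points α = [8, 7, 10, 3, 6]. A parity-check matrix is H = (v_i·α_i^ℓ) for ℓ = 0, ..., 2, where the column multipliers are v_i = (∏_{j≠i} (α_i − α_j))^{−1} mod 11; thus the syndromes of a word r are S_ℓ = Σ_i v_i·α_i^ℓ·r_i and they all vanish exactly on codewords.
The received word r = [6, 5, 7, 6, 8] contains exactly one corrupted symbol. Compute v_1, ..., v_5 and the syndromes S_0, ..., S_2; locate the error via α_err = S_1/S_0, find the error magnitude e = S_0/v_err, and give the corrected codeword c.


S = (2, 5, 7), error at position 1, error magnitude e = 4, c = [2, 5, 7, 6, 8].

Step 1: column multipliers v_i = (∏_{j≠i}(α_i − α_j))^{−1} mod 11.
  i = 1 (α = 8): (8−7)(8−10)(8−3)(8−6) = 1·(−2)·5·2 = −20 ≡ 2, so v_1 = 2^{−1} = 6 (mod 11).
  i = 2 (α = 7): (7−8)(7−10)(7−3)(7−6) = (−1)·(−3)·4·1 = 12 ≡ 1, so v_2 = 1^{−1} = 1 (mod 11).
  i = 3 (α = 10): (10−8)(10−7)(10−3)(10−6) = 2·3·7·4 = 168 ≡ 3, so v_3 = 3^{−1} = 4 (mod 11).
  i = 4 (α = 3): (3−8)(3−7)(3−10)(3−6) = (−5)·(−4)·(−7)·(−3) = 420 ≡ 2, so v_4 = 2^{−1} = 6 (mod 11).
  i = 5 (α = 6): (6−8)(6−7)(6−10)(6−3) = (−2)·(−1)·(−4)·3 = −24 ≡ 9, so v_5 = 9^{−1} = 5 (mod 11).
  v = [6, 1, 4, 6, 5].
Step 2: syndromes of r = [6, 5, 7, 6, 8] (all sums mod 11).
  S_0 = Σ v_i r_i = 6·6 + 1·5 + 4·7 + 6·6 + 5·8 = 145 ≡ 2.
  S_1 = Σ v_i α_i r_i = 6·8·6 + 1·7·5 + 4·10·7 + 6·3·6 + 5·6·8 = 951 ≡ 5.
  α_i^2 mod 11 = [9, 5, 1, 9, 3].
  S_2 = Σ v_i α_i^2 r_i = 6·9·6 + 1·5·5 + 4·1·7 + 6·9·6 + 5·3·8 = 821 ≡ 7.
  S = (2, 5, 7) ≠ 0, so r is not a codeword (an error is present).
Step 3: locate the error. For a single error e at position i, S_ℓ = v_i·e·α_i^ℓ, so α_err = S_1/S_0.
  S_0^{−1} = 2^{−1} = 6 (mod 11), so α_err = 5·6 = 30 ≡ 8 = α_1. Error position i = 1.
  Consistency check: S_2/S_1 = 7·9 = 63 ≡ 8 = α_err ✓ (single-error assumption holds).
Step 4: error magnitude e = S_0/v_1 = S_0·∏_{j≠1}(α_1 − α_j) = 2·2 = 4 ≡ 4 (mod 11).
Step 5: correct position 1: c_1 = r_1 − e = 6 − 4 ≡ 2 (mod 11). Hence c = [2, 5, 7, 6, 8].
  Check: interpolating c through the α_i gives m(x) = 4 + 8·x (degree < 2) with m(α_i) = c_i for every i, so c is indeed a codeword.


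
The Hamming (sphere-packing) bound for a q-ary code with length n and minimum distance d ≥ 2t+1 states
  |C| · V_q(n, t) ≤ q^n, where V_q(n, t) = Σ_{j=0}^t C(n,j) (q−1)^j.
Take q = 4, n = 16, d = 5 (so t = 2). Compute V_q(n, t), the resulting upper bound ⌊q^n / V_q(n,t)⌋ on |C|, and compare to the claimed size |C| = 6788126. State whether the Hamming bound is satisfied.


V_q(n, t) = 1129, q^n = 4294967296, Hamming bound = 3804222, |C| = 6788126 > bound (violated).

Step 1: Compute V_q(n, t) = Σ_{j=0}^2 C(n, j) (q−1)^j.
  j = 0: C(16,0)·(3)^0 = 1·1 = 1.
  j = 1: C(16,1)·(3)^1 = 16·3 = 48.
  j = 2: C(16,2)·(3)^2 = 120·9 = 1080.
  V_q(n, t) = 1 + 48 + 1080 = 1129.
Step 2: q^n = 4^16 = 4294967296.
Step 3: Hamming bound ⌊q^n / V_q(n,t)⌋ = ⌊4294967296/1129⌋ = 3804222.
Step 4: Compare |C| = 6788126 to 3804222: violated.
The claimed |C| lies above the Hamming bound, so no 4-ary code of length 16 with d ≥ 5 can have 6788126 codewords.


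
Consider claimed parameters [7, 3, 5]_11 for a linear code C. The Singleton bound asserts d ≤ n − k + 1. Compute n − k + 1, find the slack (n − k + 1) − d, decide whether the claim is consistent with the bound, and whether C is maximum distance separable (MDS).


Singleton RHS = n − k + 1 = 5, slack = 0, bound satisfied, MDS.

Singleton bound: d ≤ n − k + 1.
Here n = 7, k = 3, so n − k + 1 = 5.
Given d = 5, check d ≤ 5: YES.
Slack = (n − k + 1) − d = 0.
The code is MDS (slack = 0).
Description: the claimed parameters are [7, 3, 5]_11; such a code would be MDS (meets Singleton bound).


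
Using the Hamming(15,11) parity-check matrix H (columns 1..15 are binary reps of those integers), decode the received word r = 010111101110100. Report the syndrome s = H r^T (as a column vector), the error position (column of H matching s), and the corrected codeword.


s = (0, 1, 1, 1)^T, error position = 7, corrected codeword c = 010111001110100

Compute s = H r^T mod 2 one row at a time:
  s_1 = 0 + 1 + 1 + 1 + 0 + 1 + 0 + 0 = 4 ≡ 0 (mod 2).
  s_2 = 1 + 1 + 1 + 1 + 0 + 1 + 0 + 0 = 5 ≡ 1 (mod 2).
  s_3 = 1 + 0 + 1 + 1 + 1 + 1 + 0 + 0 = 5 ≡ 1 (mod 2).
  s_4 = 0 + 0 + 1 + 1 + 1 + 1 + 1 + 0 = 5 ≡ 1 (mod 2).
s = (0, 1, 1, 1)^T — this equals column 7 of H (binary 0111), so error is at position 7.
Correct: flip bit 7 of r = 010111101110100 to get c = 010111001110100.


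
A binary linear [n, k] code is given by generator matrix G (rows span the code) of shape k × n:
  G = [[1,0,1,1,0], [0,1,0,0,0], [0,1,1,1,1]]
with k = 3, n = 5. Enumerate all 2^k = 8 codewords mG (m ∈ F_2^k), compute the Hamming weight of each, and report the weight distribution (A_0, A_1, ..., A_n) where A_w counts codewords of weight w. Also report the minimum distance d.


Weight distribution: A_0 = 1, A_1 = 1, A_2 = 1, A_3 = 3, A_4 = 2. Minimum distance d = 1.

Enumerate all 2^3 = 8 messages m ∈ F_2^3.
For each, compute codeword c = mG in F_2^5, then tally its weight.
  m = 000 → c = 00000, weight = 0.
  m = 100 → c = 10110, weight = 3.
  m = 010 → c = 01000, weight = 1.
  m = 110 → c = 11110, weight = 4.
  m = 001 → c = 01111, weight = 4.
  m = 101 → c = 11001, weight = 3.
  m = 011 → c = 00111, weight = 3.
  m = 111 → c = 10001, weight = 2.
Tally weights:
  weight 0: 1 codewords.
  weight 1: 1 codewords.
  weight 2: 1 codewords.
  weight 3: 3 codewords.
  weight 4: 2 codewords.
Minimum distance d = smallest w > 0 with A_w > 0 = 1.
Sanity: Σ A_w = 8 = 2^3 = 8 ✓.


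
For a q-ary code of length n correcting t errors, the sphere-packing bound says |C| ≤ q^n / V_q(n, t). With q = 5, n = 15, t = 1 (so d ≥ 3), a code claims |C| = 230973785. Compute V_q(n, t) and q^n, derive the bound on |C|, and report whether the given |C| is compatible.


V_q(n, t) = 61, q^n = 30517578125, Hamming bound = 500288165, |C| = 230973785 ≤ bound (satisfied).

Step 1: Compute V_q(n, t) = Σ_{j=0}^1 C(n, j) (q−1)^j.
  j = 0: C(15,0)·(4)^0 = 1·1 = 1.
  j = 1: C(15,1)·(4)^1 = 15·4 = 60.
  V_q(n, t) = 1 + 60 = 61.
Step 2: q^n = 5^15 = 30517578125.
Step 3: Hamming bound ⌊q^n / V_q(n,t)⌋ = ⌊30517578125/61⌋ = 500288165.
Step 4: Compare |C| = 230973785 to 500288165: satisfied.
The claimed |C| lies below the Hamming bound.


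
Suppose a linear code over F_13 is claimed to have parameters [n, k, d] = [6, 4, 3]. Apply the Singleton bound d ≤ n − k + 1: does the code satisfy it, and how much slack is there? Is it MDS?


Singleton RHS = n − k + 1 = 3, slack = 0, bound satisfied, MDS.

Singleton bound: d ≤ n − k + 1.
Here n = 6, k = 4, so n − k + 1 = 3.
Given d = 3, check d ≤ 3: YES.
Slack = (n − k + 1) − d = 0.
The code is MDS (slack = 0).
Description: the claimed parameters are [6, 4, 3]_13; such a code would be MDS (meets Singleton bound).


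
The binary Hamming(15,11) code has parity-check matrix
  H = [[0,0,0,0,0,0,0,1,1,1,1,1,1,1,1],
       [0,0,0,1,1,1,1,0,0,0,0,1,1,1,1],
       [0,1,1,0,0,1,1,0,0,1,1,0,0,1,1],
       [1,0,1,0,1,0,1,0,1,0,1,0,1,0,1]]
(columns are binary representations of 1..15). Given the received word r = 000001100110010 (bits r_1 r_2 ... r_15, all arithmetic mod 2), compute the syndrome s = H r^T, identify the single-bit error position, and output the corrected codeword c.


s = (1, 1, 1, 0)^T, error position = 14, corrected codeword c = 000001100110000

Compute s = H r^T mod 2 one row at a time:
  s_1 = 0 + 0 + 1 + 1 + 0 + 0 + 1 + 0 = 3 ≡ 1 (mod 2).
  s_2 = 0 + 0 + 1 + 1 + 0 + 0 + 1 + 0 = 3 ≡ 1 (mod 2).
  s_3 = 0 + 0 + 1 + 1 + 1 + 1 + 1 + 0 = 5 ≡ 1 (mod 2).
  s_4 = 0 + 0 + 0 + 1 + 0 + 1 + 0 + 0 = 2 ≡ 0 (mod 2).
s = (1, 1, 1, 0)^T — this equals column 14 of H (binary 1110), so error is at position 14.
Correct: flip bit 14 of r = 000001100110010 to get c = 000001100110000.


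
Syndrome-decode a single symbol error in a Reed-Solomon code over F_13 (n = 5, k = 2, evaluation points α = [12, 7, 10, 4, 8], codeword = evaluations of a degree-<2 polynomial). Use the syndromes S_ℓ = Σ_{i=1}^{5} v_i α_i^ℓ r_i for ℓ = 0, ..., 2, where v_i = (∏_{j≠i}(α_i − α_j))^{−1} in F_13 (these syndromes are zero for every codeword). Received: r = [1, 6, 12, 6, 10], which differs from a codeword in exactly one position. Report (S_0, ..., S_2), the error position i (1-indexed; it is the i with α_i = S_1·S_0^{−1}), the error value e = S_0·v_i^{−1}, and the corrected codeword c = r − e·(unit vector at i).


S = (7, 10, 5), error at position 2, error magnitude e = 10, c = [1, 9, 12, 6, 10].

Step 1: column multipliers v_i = (∏_{j≠i}(α_i − α_j))^{−1} mod 13.
  i = 1 (α = 12): (12−7)(12−10)(12−4)(12−8) = 5·2·8·4 = 320 ≡ 8, so v_1 = 8^{−1} = 5 (mod 13).
  i = 2 (α = 7): (7−12)(7−10)(7−4)(7−8) = (−5)·(−3)·3·(−1) = −45 ≡ 7, so v_2 = 7^{−1} = 2 (mod 13).
  i = 3 (α = 10): (10−12)(10−7)(10−4)(10−8) = (−2)·3·6·2 = −72 ≡ 6, so v_3 = 6^{−1} = 11 (mod 13).
  i = 4 (α = 4): (4−12)(4−7)(4−10)(4−8) = (−8)·(−3)·(−6)·(−4) = 576 ≡ 4, so v_4 = 4^{−1} = 10 (mod 13).
  i = 5 (α = 8): (8−12)(8−7)(8−10)(8−4) = (−4)·1·(−2)·4 = 32 ≡ 6, so v_5 = 6^{−1} = 11 (mod 13).
  v = [5, 2, 11, 10, 11].
Step 2: syndromes of r = [1, 6, 12, 6, 10] (all sums mod 13).
  S_0 = Σ v_i r_i = 5·1 + 2·6 + 11·12 + 10·6 + 11·10 = 319 ≡ 7.
  S_1 = Σ v_i α_i r_i = 5·12·1 + 2·7·6 + 11·10·12 + 10·4·6 + 11·8·10 = 2584 ≡ 10.
  α_i^2 mod 13 = [1, 10, 9, 3, 12].
  S_2 = Σ v_i α_i^2 r_i = 5·1·1 + 2·10·6 + 11·9·12 + 10·3·6 + 11·12·10 = 2813 ≡ 5.
  S = (7, 10, 5) ≠ 0, so r is not a codeword (an error is present).
Step 3: locate the error. For a single error e at position i, S_ℓ = v_i·e·α_i^ℓ, so α_err = S_1/S_0.
  S_0^{−1} = 7^{−1} = 2 (mod 13), so α_err = 10·2 = 20 ≡ 7 = α_2. Error position i = 2.
  Consistency check: S_2/S_1 = 5·4 = 20 ≡ 7 = α_err ✓ (single-error assumption holds).
Step 4: error magnitude e = S_0/v_2 = S_0·∏_{j≠2}(α_2 − α_j) = 7·7 = 49 ≡ 10 (mod 13).
Step 5: correct position 2: c_2 = r_2 − e = 6 − 10 ≡ 9 (mod 13). Hence c = [1, 9, 12, 6, 10].
  Check: interpolating c through the α_i gives m(x) = 2 + 1·x (degree < 2) with m(α_i) = c_i for every i, so c is indeed a codeword.


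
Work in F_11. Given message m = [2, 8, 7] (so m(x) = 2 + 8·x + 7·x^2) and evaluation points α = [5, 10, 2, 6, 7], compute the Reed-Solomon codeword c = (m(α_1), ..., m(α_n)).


c = [8, 1, 2, 5, 5]

Message polynomial: m(x) = 2 + 8·x + 7·x^2 (mod 11).
For each evaluation point α_i, compute m(α_i) mod 11:
  α_1 = 5: Horner steps 7 → 10 → 8, so m(5) = 8.
  α_2 = 10: Horner steps 7 → 1 → 1, so m(10) = 1.
  α_3 = 2: Horner steps 7 → 0 → 2, so m(2) = 2.
  α_4 = 6: Horner steps 7 → 6 → 5, so m(6) = 5.
  α_5 = 7: Horner steps 7 → 2 → 5, so m(7) = 5.
Codeword c = [8, 1, 2, 5, 5] ∈ F_11^5.


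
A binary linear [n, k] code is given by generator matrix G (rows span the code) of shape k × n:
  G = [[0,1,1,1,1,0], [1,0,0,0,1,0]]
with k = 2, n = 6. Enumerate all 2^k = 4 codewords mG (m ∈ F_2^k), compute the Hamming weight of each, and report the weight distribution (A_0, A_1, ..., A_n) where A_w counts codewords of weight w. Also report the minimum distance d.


Weight distribution: A_0 = 1, A_2 = 1, A_4 = 2. Minimum distance d = 2.

Enumerate all 2^2 = 4 messages m ∈ F_2^2.
For each, compute codeword c = mG in F_2^6, then tally its weight.
  m = 00 → c = 000000, weight = 0.
  m = 10 → c = 011110, weight = 4.
  m = 01 → c = 100010, weight = 2.
  m = 11 → c = 111100, weight = 4.
Tally weights:
  weight 0: 1 codewords.
  weight 2: 1 codewords.
  weight 4: 2 codewords.
Minimum distance d = smallest w > 0 with A_w > 0 = 2.
Sanity: Σ A_w = 4 = 2^2 = 4 ✓.


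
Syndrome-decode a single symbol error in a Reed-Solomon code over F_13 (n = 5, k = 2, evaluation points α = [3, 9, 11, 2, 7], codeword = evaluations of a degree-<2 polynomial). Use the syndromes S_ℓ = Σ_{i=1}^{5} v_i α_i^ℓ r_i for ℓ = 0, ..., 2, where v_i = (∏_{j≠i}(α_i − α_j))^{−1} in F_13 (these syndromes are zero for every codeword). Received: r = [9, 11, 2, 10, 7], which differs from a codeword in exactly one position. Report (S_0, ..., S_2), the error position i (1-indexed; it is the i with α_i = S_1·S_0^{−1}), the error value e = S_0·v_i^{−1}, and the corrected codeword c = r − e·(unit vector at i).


S = (12, 10, 4), error at position 1, error magnitude e = 10, c = [12, 11, 2, 10, 7].

Step 1: column multipliers v_i = (∏_{j≠i}(α_i − α_j))^{−1} mod 13.
  i = 1 (α = 3): (3−9)(3−11)(3−2)(3−7) = (−6)·(−8)·1·(−4) = −192 ≡ 3, so v_1 = 3^{−1} = 9 (mod 13).
  i = 2 (α = 9): (9−3)(9−11)(9−2)(9−7) = 6·(−2)·7·2 = −168 ≡ 1, so v_2 = 1^{−1} = 1 (mod 13).
  i = 3 (α = 11): (11−3)(11−9)(11−2)(11−7) = 8·2·9·4 = 576 ≡ 4, so v_3 = 4^{−1} = 10 (mod 13).
  i = 4 (α = 2): (2−3)(2−9)(2−11)(2−7) = (−1)·(−7)·(−9)·(−5) = 315 ≡ 3, so v_4 = 3^{−1} = 9 (mod 13).
  i = 5 (α = 7): (7−3)(7−9)(7−11)(7−2) = 4·(−2)·(−4)·5 = 160 ≡ 4, so v_5 = 4^{−1} = 10 (mod 13).
  v = [9, 1, 10, 9, 10].
Step 2: syndromes of r = [9, 11, 2, 10, 7] (all sums mod 13).
  S_0 = Σ v_i r_i = 9·9 + 1·11 + 10·2 + 9·10 + 10·7 = 272 ≡ 12.
  S_1 = Σ v_i α_i r_i = 9·3·9 + 1·9·11 + 10·11·2 + 9·2·10 + 10·7·7 = 1232 ≡ 10.
  α_i^2 mod 13 = [9, 3, 4, 4, 10].
  S_2 = Σ v_i α_i^2 r_i = 9·9·9 + 1·3·11 + 10·4·2 + 9·4·10 + 10·10·7 = 1902 ≡ 4.
  S = (12, 10, 4) ≠ 0, so r is not a codeword (an error is present).
Step 3: locate the error. For a single error e at position i, S_ℓ = v_i·e·α_i^ℓ, so α_err = S_1/S_0.
  S_0^{−1} = 12^{−1} = 12 (mod 13), so α_err = 10·12 = 120 ≡ 3 = α_1. Error position i = 1.
  Consistency check: S_2/S_1 = 4·4 = 16 ≡ 3 = α_err ✓ (single-error assumption holds).
Step 4: error magnitude e = S_0/v_1 = S_0·∏_{j≠1}(α_1 − α_j) = 12·3 = 36 ≡ 10 (mod 13).
Step 5: correct position 1: c_1 = r_1 − e = 9 − 10 ≡ 12 (mod 13). Hence c = [12, 11, 2, 10, 7].
  Check: interpolating c through the α_i gives m(x) = 6 + 2·x (degree < 2) with m(α_i) = c_i for every i, so c is indeed a codeword.


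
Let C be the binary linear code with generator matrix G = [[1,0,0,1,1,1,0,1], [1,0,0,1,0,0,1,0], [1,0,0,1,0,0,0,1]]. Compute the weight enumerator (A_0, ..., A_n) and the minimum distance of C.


Weight distribution: A_0 = 1, A_2 = 2, A_3 = 2, A_4 = 1, A_5 = 2. Minimum distance d = 2.

Enumerate all 2^3 = 8 messages m ∈ F_2^3.
For each, compute codeword c = mG in F_2^8, then tally its weight.
  m = 000 → c = 00000000, weight = 0.
  m = 100 → c = 10011101, weight = 5.
  m = 010 → c = 10010010, weight = 3.
  m = 110 → c = 00001111, weight = 4.
  m = 001 → c = 10010001, weight = 3.
  m = 101 → c = 00001100, weight = 2.
  m = 011 → c = 00000011, weight = 2.
  m = 111 → c = 10011110, weight = 5.
Tally weights:
  weight 0: 1 codewords.
  weight 2: 2 codewords.
  weight 3: 2 codewords.
  weight 4: 1 codewords.
  weight 5: 2 codewords.
Minimum distance d = smallest w > 0 with A_w > 0 = 2.
Sanity: Σ A_w = 8 = 2^3 = 8 ✓.


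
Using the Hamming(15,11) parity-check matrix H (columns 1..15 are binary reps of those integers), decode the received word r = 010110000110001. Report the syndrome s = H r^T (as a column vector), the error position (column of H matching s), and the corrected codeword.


s = (1, 1, 0, 1)^T, error position = 13, corrected codeword c = 010110000110101

Compute s = H r^T mod 2 one row at a time:
  s_1 = 0 + 0 + 1 + 1 + 0 + 0 + 0 + 1 = 3 ≡ 1 (mod 2).
  s_2 = 1 + 1 + 0 + 0 + 0 + 0 + 0 + 1 = 3 ≡ 1 (mod 2).
  s_3 = 1 + 0 + 0 + 0 + 1 + 1 + 0 + 1 = 4 ≡ 0 (mod 2).
  s_4 = 0 + 0 + 1 + 0 + 0 + 1 + 0 + 1 = 3 ≡ 1 (mod 2).
s = (1, 1, 0, 1)^T — this equals column 13 of H (binary 1101), so error is at position 13.
Correct: flip bit 13 of r = 010110000110001 to get c = 010110000110101.


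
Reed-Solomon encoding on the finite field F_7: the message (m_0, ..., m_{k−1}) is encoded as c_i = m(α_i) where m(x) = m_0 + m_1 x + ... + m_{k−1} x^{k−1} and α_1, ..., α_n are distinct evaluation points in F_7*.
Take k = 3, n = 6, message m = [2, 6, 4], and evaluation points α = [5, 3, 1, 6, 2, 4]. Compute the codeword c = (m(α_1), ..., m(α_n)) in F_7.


c = [6, 0, 5, 0, 2, 6]

Message polynomial: m(x) = 2 + 6·x + 4·x^2 (mod 7).
For each evaluation point α_i, compute m(α_i) mod 7:
  α_1 = 5: Horner steps 4 → 5 → 6, so m(5) = 6.
  α_2 = 3: Horner steps 4 → 4 → 0, so m(3) = 0.
  α_3 = 1: Horner steps 4 → 3 → 5, so m(1) = 5.
  α_4 = 6: Horner steps 4 → 2 → 0, so m(6) = 0.
  α_5 = 2: Horner steps 4 → 0 → 2, so m(2) = 2.
  α_6 = 4: Horner steps 4 → 1 → 6, so m(4) = 6.
Codeword c = [6, 0, 5, 0, 2, 6] ∈ F_7^6.


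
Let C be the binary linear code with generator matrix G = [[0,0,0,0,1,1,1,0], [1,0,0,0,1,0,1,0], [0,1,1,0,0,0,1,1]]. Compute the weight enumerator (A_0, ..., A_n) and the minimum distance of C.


Weight distribution: A_0 = 1, A_2 = 1, A_3 = 2, A_4 = 1, A_5 = 2, A_6 = 1. Minimum distance d = 2.

Enumerate all 2^3 = 8 messages m ∈ F_2^3.
For each, compute codeword c = mG in F_2^8, then tally its weight.
  m = 000 → c = 00000000, weight = 0.
  m = 100 → c = 00001110, weight = 3.
  m = 010 → c = 10001010, weight = 3.
  m = 110 → c = 10000100, weight = 2.
  m = 001 → c = 01100011, weight = 4.
  m = 101 → c = 01101101, weight = 5.
  m = 011 → c = 11101001, weight = 5.
  m = 111 → c = 11100111, weight = 6.
Tally weights:
  weight 0: 1 codewords.
  weight 2: 1 codewords.
  weight 3: 2 codewords.
  weight 4: 1 codewords.
  weight 5: 2 codewords.
  weight 6: 1 codewords.
Minimum distance d = smallest w > 0 with A_w > 0 = 2.
Sanity: Σ A_w = 8 = 2^3 = 8 ✓.


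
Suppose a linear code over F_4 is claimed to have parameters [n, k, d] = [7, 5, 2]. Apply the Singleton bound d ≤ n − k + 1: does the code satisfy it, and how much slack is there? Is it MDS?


Singleton RHS = n − k + 1 = 3, slack = 1, bound satisfied, not MDS.

Singleton bound: d ≤ n − k + 1.
Here n = 7, k = 5, so n − k + 1 = 3.
Given d = 2, check d ≤ 3: YES.
Slack = (n − k + 1) − d = 1.
The code is NOT MDS (slack = 1 > 0).
Description: the claimed parameters are [7, 5, 2]_4; such a code would be non-MDS.


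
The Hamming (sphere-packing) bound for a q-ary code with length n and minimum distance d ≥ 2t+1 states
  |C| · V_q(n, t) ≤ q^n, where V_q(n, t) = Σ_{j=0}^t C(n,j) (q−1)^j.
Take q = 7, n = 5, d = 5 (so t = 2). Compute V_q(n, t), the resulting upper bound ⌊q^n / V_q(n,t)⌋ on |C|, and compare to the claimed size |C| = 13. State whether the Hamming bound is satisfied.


V_q(n, t) = 391, q^n = 16807, Hamming bound = 42, |C| = 13 ≤ bound (satisfied).

Step 1: Compute V_q(n, t) = Σ_{j=0}^2 C(n, j) (q−1)^j.
  j = 0: C(5,0)·(6)^0 = 1·1 = 1.
  j = 1: C(5,1)·(6)^1 = 5·6 = 30.
  j = 2: C(5,2)·(6)^2 = 10·36 = 360.
  V_q(n, t) = 1 + 30 + 360 = 391.
Step 2: q^n = 7^5 = 16807.
Step 3: Hamming bound ⌊q^n / V_q(n,t)⌋ = ⌊16807/391⌋ = 42.
Step 4: Compare |C| = 13 to 42: satisfied.
The claimed |C| lies below the Hamming bound.


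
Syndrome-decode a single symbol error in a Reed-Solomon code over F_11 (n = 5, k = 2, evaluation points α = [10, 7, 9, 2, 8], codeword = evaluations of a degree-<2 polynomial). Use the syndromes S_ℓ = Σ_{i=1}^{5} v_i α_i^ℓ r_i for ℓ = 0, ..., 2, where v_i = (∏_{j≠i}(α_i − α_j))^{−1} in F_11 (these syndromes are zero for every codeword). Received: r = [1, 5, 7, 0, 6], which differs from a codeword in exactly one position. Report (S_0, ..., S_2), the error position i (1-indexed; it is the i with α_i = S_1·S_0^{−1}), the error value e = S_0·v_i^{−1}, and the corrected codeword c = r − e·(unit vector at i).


S = (1, 10, 1), error at position 1, error magnitude e = 4, c = [8, 5, 7, 0, 6].

Step 1: column multipliers v_i = (∏_{j≠i}(α_i − α_j))^{−1} mod 11.
  i = 1 (α = 10): (10−7)(10−9)(10−2)(10−8) = 3·1·8·2 = 48 ≡ 4, so v_1 = 4^{−1} = 3 (mod 11).
  i = 2 (α = 7): (7−10)(7−9)(7−2)(7−8) = (−3)·(−2)·5·(−1) = −30 ≡ 3, so v_2 = 3^{−1} = 4 (mod 11).
  i = 3 (α = 9): (9−10)(9−7)(9−2)(9−8) = (−1)·2·7·1 = −14 ≡ 8, so v_3 = 8^{−1} = 7 (mod 11).
  i = 4 (α = 2): (2−10)(2−7)(2−9)(2−8) = (−8)·(−5)·(−7)·(−6) = 1680 ≡ 8, so v_4 = 8^{−1} = 7 (mod 11).
  i = 5 (α = 8): (8−10)(8−7)(8−9)(8−2) = (−2)·1·(−1)·6 = 12 ≡ 1, so v_5 = 1^{−1} = 1 (mod 11).
  v = [3, 4, 7, 7, 1].
Step 2: syndromes of r = [1, 5, 7, 0, 6] (all sums mod 11).
  S_0 = Σ v_i r_i = 3·1 + 4·5 + 7·7 + 7·0 + 1·6 = 78 ≡ 1.
  S_1 = Σ v_i α_i r_i = 3·10·1 + 4·7·5 + 7·9·7 + 7·2·0 + 1·8·6 = 659 ≡ 10.
  α_i^2 mod 11 = [1, 5, 4, 4, 9].
  S_2 = Σ v_i α_i^2 r_i = 3·1·1 + 4·5·5 + 7·4·7 + 7·4·0 + 1·9·6 = 353 ≡ 1.
  S = (1, 10, 1) ≠ 0, so r is not a codeword (an error is present).
Step 3: locate the error. For a single error e at position i, S_ℓ = v_i·e·α_i^ℓ, so α_err = S_1/S_0.
  S_0^{−1} = 1^{−1} = 1 (mod 11), so α_err = 10·1 = 10 ≡ 10 = α_1. Error position i = 1.
  Consistency check: S_2/S_1 = 1·10 = 10 ≡ 10 = α_err ✓ (single-error assumption holds).
Step 4: error magnitude e = S_0/v_1 = S_0·∏_{j≠1}(α_1 − α_j) = 1·4 = 4 ≡ 4 (mod 11).
Step 5: correct position 1: c_1 = r_1 − e = 1 − 4 ≡ 8 (mod 11). Hence c = [8, 5, 7, 0, 6].
  Check: interpolating c through the α_i gives m(x) = 9 + 1·x (degree < 2) with m(α_i) = c_i for every i, so c is indeed a codeword.


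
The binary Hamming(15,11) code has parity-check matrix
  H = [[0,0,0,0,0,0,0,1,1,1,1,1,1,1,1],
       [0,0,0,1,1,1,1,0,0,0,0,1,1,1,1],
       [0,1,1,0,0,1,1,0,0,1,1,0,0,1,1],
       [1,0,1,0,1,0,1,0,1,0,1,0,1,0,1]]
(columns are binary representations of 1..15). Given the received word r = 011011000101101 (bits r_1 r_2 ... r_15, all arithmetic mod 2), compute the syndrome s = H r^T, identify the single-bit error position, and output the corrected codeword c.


s = (0, 1, 1, 0)^T, error position = 6, corrected codeword c = 011010000101101

Compute s = H r^T mod 2 one row at a time:
  s_1 = 0 + 0 + 1 + 0 + 1 + 1 + 0 + 1 = 4 ≡ 0 (mod 2).
  s_2 = 0 + 1 + 1 + 0 + 1 + 1 + 0 + 1 = 5 ≡ 1 (mod 2).
  s_3 = 1 + 1 + 1 + 0 + 1 + 0 + 0 + 1 = 5 ≡ 1 (mod 2).
  s_4 = 0 + 1 + 1 + 0 + 0 + 0 + 1 + 1 = 4 ≡ 0 (mod 2).
s = (0, 1, 1, 0)^T — this equals column 6 of H (binary 0110), so error is at position 6.
Correct: flip bit 6 of r = 011011000101101 to get c = 011010000101101.


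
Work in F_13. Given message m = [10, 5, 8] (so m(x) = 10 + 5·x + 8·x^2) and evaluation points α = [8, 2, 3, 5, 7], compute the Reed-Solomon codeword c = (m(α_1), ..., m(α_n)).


c = [3, 0, 6, 1, 8]

Message polynomial: m(x) = 10 + 5·x + 8·x^2 (mod 13).
For each evaluation point α_i, compute m(α_i) mod 13:
  α_1 = 8: Horner steps 8 → 4 → 3, so m(8) = 3.
  α_2 = 2: Horner steps 8 → 8 → 0, so m(2) = 0.
  α_3 = 3: Horner steps 8 → 3 → 6, so m(3) = 6.
  α_4 = 5: Horner steps 8 → 6 → 1, so m(5) = 1.
  α_5 = 7: Horner steps 8 → 9 → 8, so m(7) = 8.
Codeword c = [3, 0, 6, 1, 8] ∈ F_13^5.


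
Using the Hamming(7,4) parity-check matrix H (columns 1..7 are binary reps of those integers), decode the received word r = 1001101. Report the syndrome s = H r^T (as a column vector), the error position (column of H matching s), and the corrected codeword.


s = (1, 1, 1)^T, error position = 7, corrected codeword c = 1001100

Compute s = H r^T mod 2 one row at a time:
  s_1 = 1 + 1 + 0 + 1 = 3 ≡ 1 (mod 2).
  s_2 = 0 + 0 + 0 + 1 = 1 ≡ 1 (mod 2).
  s_3 = 1 + 0 + 1 + 1 = 3 ≡ 1 (mod 2).
s = (1, 1, 1)^T — this equals column 7 of H (binary 111), so error is at position 7.
Correct: flip bit 7 of r = 1001101 to get c = 1001100.


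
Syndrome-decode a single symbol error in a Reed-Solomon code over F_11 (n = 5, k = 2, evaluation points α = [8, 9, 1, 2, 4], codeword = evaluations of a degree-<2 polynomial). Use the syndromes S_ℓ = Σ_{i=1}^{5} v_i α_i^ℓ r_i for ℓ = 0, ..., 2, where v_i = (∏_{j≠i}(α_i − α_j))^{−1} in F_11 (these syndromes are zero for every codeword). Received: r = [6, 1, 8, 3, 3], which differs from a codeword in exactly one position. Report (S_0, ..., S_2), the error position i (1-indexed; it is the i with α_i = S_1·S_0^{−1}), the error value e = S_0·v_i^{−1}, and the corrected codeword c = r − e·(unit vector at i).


S = (1, 4, 5), error at position 5, error magnitude e = 10, c = [6, 1, 8, 3, 4].

Step 1: column multipliers v_i = (∏_{j≠i}(α_i − α_j))^{−1} mod 11.
  i = 1 (α = 8): (8−9)(8−1)(8−2)(8−4) = (−1)·7·6·4 = −168 ≡ 8, so v_1 = 8^{−1} = 7 (mod 11).
  i = 2 (α = 9): (9−8)(9−1)(9−2)(9−4) = 1·8·7·5 = 280 ≡ 5, so v_2 = 5^{−1} = 9 (mod 11).
  i = 3 (α = 1): (1−8)(1−9)(1−2)(1−4) = (−7)·(−8)·(−1)·(−3) = 168 ≡ 3, so v_3 = 3^{−1} = 4 (mod 11).
  i = 4 (α = 2): (2−8)(2−9)(2−1)(2−4) = (−6)·(−7)·1·(−2) = −84 ≡ 4, so v_4 = 4^{−1} = 3 (mod 11).
  i = 5 (α = 4): (4−8)(4−9)(4−1)(4−2) = (−4)·(−5)·3·2 = 120 ≡ 10, so v_5 = 10^{−1} = 10 (mod 11).
  v = [7, 9, 4, 3, 10].
Step 2: syndromes of r = [6, 1, 8, 3, 3] (all sums mod 11).
  S_0 = Σ v_i r_i = 7·6 + 9·1 + 4·8 + 3·3 + 10·3 = 122 ≡ 1.
  S_1 = Σ v_i α_i r_i = 7·8·6 + 9·9·1 + 4·1·8 + 3·2·3 + 10·4·3 = 587 ≡ 4.
  α_i^2 mod 11 = [9, 4, 1, 4, 5].
  S_2 = Σ v_i α_i^2 r_i = 7·9·6 + 9·4·1 + 4·1·8 + 3·4·3 + 10·5·3 = 632 ≡ 5.
  S = (1, 4, 5) ≠ 0, so r is not a codeword (an error is present).
Step 3: locate the error. For a single error e at position i, S_ℓ = v_i·e·α_i^ℓ, so α_err = S_1/S_0.
  S_0^{−1} = 1^{−1} = 1 (mod 11), so α_err = 4·1 = 4 ≡ 4 = α_5. Error position i = 5.
  Consistency check: S_2/S_1 = 5·3 = 15 ≡ 4 = α_err ✓ (single-error assumption holds).
Step 4: error magnitude e = S_0/v_5 = S_0·∏_{j≠5}(α_5 − α_j) = 1·10 = 10 ≡ 10 (mod 11).
Step 5: correct position 5: c_5 = r_5 − e = 3 − 10 ≡ 4 (mod 11). Hence c = [6, 1, 8, 3, 4].
  Check: interpolating c through the α_i gives m(x) = 2 + 6·x (degree < 2) with m(α_i) = c_i for every i, so c is indeed a codeword.


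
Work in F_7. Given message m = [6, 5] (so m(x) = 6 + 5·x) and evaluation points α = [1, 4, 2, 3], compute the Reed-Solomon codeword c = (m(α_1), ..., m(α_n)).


c = [4, 5, 2, 0]

Message polynomial: m(x) = 6 + 5·x (mod 7).
For each evaluation point α_i, compute m(α_i) mod 7:
  α_1 = 1: Horner steps 5 → 4, so m(1) = 4.
  α_2 = 4: Horner steps 5 → 5, so m(4) = 5.
  α_3 = 2: Horner steps 5 → 2, so m(2) = 2.
  α_4 = 3: Horner steps 5 → 0, so m(3) = 0.
Codeword c = [4, 5, 2, 0] ∈ F_7^4.


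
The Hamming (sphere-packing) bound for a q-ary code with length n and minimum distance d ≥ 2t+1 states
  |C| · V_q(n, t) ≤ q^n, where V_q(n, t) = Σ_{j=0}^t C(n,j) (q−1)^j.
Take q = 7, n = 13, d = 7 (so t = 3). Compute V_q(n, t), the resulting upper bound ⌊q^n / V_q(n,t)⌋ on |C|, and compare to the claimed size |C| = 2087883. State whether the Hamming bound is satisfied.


V_q(n, t) = 64663, q^n = 96889010407, Hamming bound = 1498368, |C| = 2087883 > bound (violated).

Step 1: Compute V_q(n, t) = Σ_{j=0}^3 C(n, j) (q−1)^j.
  j = 0: C(13,0)·(6)^0 = 1·1 = 1.
  j = 1: C(13,1)·(6)^1 = 13·6 = 78.
  j = 2: C(13,2)·(6)^2 = 78·36 = 2808.
  j = 3: C(13,3)·(6)^3 = 286·216 = 61776.
  V_q(n, t) = 1 + 78 + 2808 + 61776 = 64663.
Step 2: q^n = 7^13 = 96889010407.
Step 3: Hamming bound ⌊q^n / V_q(n,t)⌋ = ⌊96889010407/64663⌋ = 1498368.
Step 4: Compare |C| = 2087883 to 1498368: violated.
The claimed |C| lies above the Hamming bound, so no 7-ary code of length 13 with d ≥ 7 can have 2087883 codewords.


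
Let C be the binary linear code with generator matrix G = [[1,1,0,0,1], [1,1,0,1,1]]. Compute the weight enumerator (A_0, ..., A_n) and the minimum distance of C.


Weight distribution: A_0 = 1, A_1 = 1, A_3 = 1, A_4 = 1. Minimum distance d = 1.

Enumerate all 2^2 = 4 messages m ∈ F_2^2.
For each, compute codeword c = mG in F_2^5, then tally its weight.
  m = 00 → c = 00000, weight = 0.
  m = 10 → c = 11001, weight = 3.
  m = 01 → c = 11011, weight = 4.
  m = 11 → c = 00010, weight = 1.
Tally weights:
  weight 0: 1 codewords.
  weight 1: 1 codewords.
  weight 3: 1 codewords.
  weight 4: 1 codewords.
Minimum distance d = smallest w > 0 with A_w > 0 = 1.
Sanity: Σ A_w = 4 = 2^2 = 4 ✓.


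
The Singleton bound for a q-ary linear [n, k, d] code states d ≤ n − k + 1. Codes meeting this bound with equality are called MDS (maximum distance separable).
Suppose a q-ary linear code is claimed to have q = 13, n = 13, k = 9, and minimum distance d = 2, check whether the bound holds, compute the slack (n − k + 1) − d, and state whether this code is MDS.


Singleton RHS = n − k + 1 = 5, slack = 3, bound satisfied, not MDS.

Singleton bound: d ≤ n − k + 1.
Here n = 13, k = 9, so n − k + 1 = 5.
Given d = 2, check d ≤ 5: YES.
Slack = (n − k + 1) − d = 3.
The code is NOT MDS (slack = 3 > 0).
Description: the claimed parameters are [13, 9, 2]_13; such a code would be non-MDS.


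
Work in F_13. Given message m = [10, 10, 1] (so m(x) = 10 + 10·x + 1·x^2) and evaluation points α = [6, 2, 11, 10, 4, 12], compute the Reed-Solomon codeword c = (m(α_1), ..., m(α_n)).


c = [2, 8, 7, 2, 1, 1]

Message polynomial: m(x) = 10 + 10·x + 1·x^2 (mod 13).
For each evaluation point α_i, compute m(α_i) mod 13:
  α_1 = 6: Horner steps 1 → 3 → 2, so m(6) = 2.
  α_2 = 2: Horner steps 1 → 12 → 8, so m(2) = 8.
  α_3 = 11: Horner steps 1 → 8 → 7, so m(11) = 7.
  α_4 = 10: Horner steps 1 → 7 → 2, so m(10) = 2.
  α_5 = 4: Horner steps 1 → 1 → 1, so m(4) = 1.
  α_6 = 12: Horner steps 1 → 9 → 1, so m(12) = 1.
Codeword c = [2, 8, 7, 2, 1, 1] ∈ F_13^6.


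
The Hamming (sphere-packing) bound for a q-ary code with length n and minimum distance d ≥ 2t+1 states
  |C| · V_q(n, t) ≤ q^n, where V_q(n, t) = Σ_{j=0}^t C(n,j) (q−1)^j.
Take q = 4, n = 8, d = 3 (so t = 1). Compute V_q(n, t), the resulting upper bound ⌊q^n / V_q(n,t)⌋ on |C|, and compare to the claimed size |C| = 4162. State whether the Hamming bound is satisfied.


V_q(n, t) = 25, q^n = 65536, Hamming bound = 2621, |C| = 4162 > bound (violated).

Step 1: Compute V_q(n, t) = Σ_{j=0}^1 C(n, j) (q−1)^j.
  j = 0: C(8,0)·(3)^0 = 1·1 = 1.
  j = 1: C(8,1)·(3)^1 = 8·3 = 24.
  V_q(n, t) = 1 + 24 = 25.
Step 2: q^n = 4^8 = 65536.
Step 3: Hamming bound ⌊q^n / V_q(n,t)⌋ = ⌊65536/25⌋ = 2621.
Step 4: Compare |C| = 4162 to 2621: violated.
The claimed |C| lies above the Hamming bound, so no 4-ary code of length 8 with d ≥ 3 can have 4162 codewords.


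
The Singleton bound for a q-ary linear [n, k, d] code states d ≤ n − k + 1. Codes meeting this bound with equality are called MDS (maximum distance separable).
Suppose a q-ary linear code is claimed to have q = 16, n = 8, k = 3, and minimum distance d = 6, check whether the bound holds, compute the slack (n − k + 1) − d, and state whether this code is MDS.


Singleton RHS = n − k + 1 = 6, slack = 0, bound satisfied, MDS.

Singleton bound: d ≤ n − k + 1.
Here n = 8, k = 3, so n − k + 1 = 6.
Given d = 6, check d ≤ 6: YES.
Slack = (n − k + 1) − d = 0.
The code is MDS (slack = 0).
Description: the claimed parameters are [8, 3, 6]_16; such a code would be MDS (meets Singleton bound).


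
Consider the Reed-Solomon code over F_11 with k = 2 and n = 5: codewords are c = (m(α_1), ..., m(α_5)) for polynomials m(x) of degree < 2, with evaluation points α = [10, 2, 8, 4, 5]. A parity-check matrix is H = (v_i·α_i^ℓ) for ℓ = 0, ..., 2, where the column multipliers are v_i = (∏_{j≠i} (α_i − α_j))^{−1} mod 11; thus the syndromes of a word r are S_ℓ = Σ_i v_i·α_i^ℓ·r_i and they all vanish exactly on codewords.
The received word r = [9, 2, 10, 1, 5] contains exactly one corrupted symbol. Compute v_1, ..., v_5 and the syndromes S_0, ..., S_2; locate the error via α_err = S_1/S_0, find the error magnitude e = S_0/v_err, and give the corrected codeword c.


S = (10, 6, 8), error at position 5, error magnitude e = 10, c = [9, 2, 10, 1, 6].

Step 1: column multipliers v_i = (∏_{j≠i}(α_i − α_j))^{−1} mod 11.
  i = 1 (α = 10): (10−2)(10−8)(10−4)(10−5) = 8·2·6·5 = 480 ≡ 7, so v_1 = 7^{−1} = 8 (mod 11).
  i = 2 (α = 2): (2−10)(2−8)(2−4)(2−5) = (−8)·(−6)·(−2)·(−3) = 288 ≡ 2, so v_2 = 2^{−1} = 6 (mod 11).
  i = 3 (α = 8): (8−10)(8−2)(8−4)(8−5) = (−2)·6·4·3 = −144 ≡ 10, so v_3 = 10^{−1} = 10 (mod 11).
  i = 4 (α = 4): (4−10)(4−2)(4−8)(4−5) = (−6)·2·(−4)·(−1) = −48 ≡ 7, so v_4 = 7^{−1} = 8 (mod 11).
  i = 5 (α = 5): (5−10)(5−2)(5−8)(5−4) = (−5)·3·(−3)·1 = 45 ≡ 1, so v_5 = 1^{−1} = 1 (mod 11).
  v = [8, 6, 10, 8, 1].
Step 2: syndromes of r = [9, 2, 10, 1, 5] (all sums mod 11).
  S_0 = Σ v_i r_i = 8·9 + 6·2 + 10·10 + 8·1 + 1·5 = 197 ≡ 10.
  S_1 = Σ v_i α_i r_i = 8·10·9 + 6·2·2 + 10·8·10 + 8·4·1 + 1·5·5 = 1601 ≡ 6.
  α_i^2 mod 11 = [1, 4, 9, 5, 3].
  S_2 = Σ v_i α_i^2 r_i = 8·1·9 + 6·4·2 + 10·9·10 + 8·5·1 + 1·3·5 = 1075 ≡ 8.
  S = (10, 6, 8) ≠ 0, so r is not a codeword (an error is present).
Step 3: locate the error. For a single error e at position i, S_ℓ = v_i·e·α_i^ℓ, so α_err = S_1/S_0.
  S_0^{−1} = 10^{−1} = 10 (mod 11), so α_err = 6·10 = 60 ≡ 5 = α_5. Error position i = 5.
  Consistency check: S_2/S_1 = 8·2 = 16 ≡ 5 = α_err ✓ (single-error assumption holds).
Step 4: error magnitude e = S_0/v_5 = S_0·∏_{j≠5}(α_5 − α_j) = 10·1 = 10 ≡ 10 (mod 11).
Step 5: correct position 5: c_5 = r_5 − e = 5 − 10 ≡ 6 (mod 11). Hence c = [9, 2, 10, 1, 6].
  Check: interpolating c through the α_i gives m(x) = 3 + 5·x (degree < 2) with m(α_i) = c_i for every i, so c is indeed a codeword.


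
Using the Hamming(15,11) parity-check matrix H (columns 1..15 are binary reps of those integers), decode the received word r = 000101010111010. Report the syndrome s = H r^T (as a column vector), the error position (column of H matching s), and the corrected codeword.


s = (1, 0, 0, 1)^T, error position = 9, corrected codeword c = 000101011111010

Compute s = H r^T mod 2 one row at a time:
  s_1 = 1 + 0 + 1 + 1 + 1 + 0 + 1 + 0 = 5 ≡ 1 (mod 2).
  s_2 = 1 + 0 + 1 + 0 + 1 + 0 + 1 + 0 = 4 ≡ 0 (mod 2).
  s_3 = 0 + 0 + 1 + 0 + 1 + 1 + 1 + 0 = 4 ≡ 0 (mod 2).
  s_4 = 0 + 0 + 0 + 0 + 0 + 1 + 0 + 0 = 1 ≡ 1 (mod 2).
s = (1, 0, 0, 1)^T — this equals column 9 of H (binary 1001), so error is at position 9.
Correct: flip bit 9 of r = 000101010111010 to get c = 000101011111010.


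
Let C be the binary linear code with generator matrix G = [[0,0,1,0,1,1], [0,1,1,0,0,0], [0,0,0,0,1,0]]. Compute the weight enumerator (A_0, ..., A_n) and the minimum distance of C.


Weight distribution: A_0 = 1, A_1 = 1, A_2 = 3, A_3 = 3. Minimum distance d = 1.

Enumerate all 2^3 = 8 messages m ∈ F_2^3.
For each, compute codeword c = mG in F_2^6, then tally its weight.
  m = 000 → c = 000000, weight = 0.
  m = 100 → c = 001011, weight = 3.
  m = 010 → c = 011000, weight = 2.
  m = 110 → c = 010011, weight = 3.
  m = 001 → c = 000010, weight = 1.
  m = 101 → c = 001001, weight = 2.
  m = 011 → c = 011010, weight = 3.
  m = 111 → c = 010001, weight = 2.
Tally weights:
  weight 0: 1 codewords.
  weight 1: 1 codewords.
  weight 2: 3 codewords.
  weight 3: 3 codewords.
Minimum distance d = smallest w > 0 with A_w > 0 = 1.
Sanity: Σ A_w = 8 = 2^3 = 8 ✓.


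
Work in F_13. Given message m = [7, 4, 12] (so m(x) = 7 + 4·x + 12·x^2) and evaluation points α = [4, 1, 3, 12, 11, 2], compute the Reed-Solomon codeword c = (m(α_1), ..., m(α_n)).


c = [7, 10, 10, 2, 8, 11]

Message polynomial: m(x) = 7 + 4·x + 12·x^2 (mod 13).
For each evaluation point α_i, compute m(α_i) mod 13:
  α_1 = 4: Horner steps 12 → 0 → 7, so m(4) = 7.
  α_2 = 1: Horner steps 12 → 3 → 10, so m(1) = 10.
  α_3 = 3: Horner steps 12 → 1 → 10, so m(3) = 10.
  α_4 = 12: Horner steps 12 → 5 → 2, so m(12) = 2.
  α_5 = 11: Horner steps 12 → 6 → 8, so m(11) = 8.
  α_6 = 2: Horner steps 12 → 2 → 11, so m(2) = 11.
Codeword c = [7, 10, 10, 2, 8, 11] ∈ F_13^6.


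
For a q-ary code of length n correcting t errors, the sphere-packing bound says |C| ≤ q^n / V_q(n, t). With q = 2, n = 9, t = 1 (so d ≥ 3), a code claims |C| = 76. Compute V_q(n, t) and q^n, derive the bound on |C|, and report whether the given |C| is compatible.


V_q(n, t) = 10, q^n = 512, Hamming bound = 51, |C| = 76 > bound (violated).

Step 1: Compute V_q(n, t) = Σ_{j=0}^1 C(n, j) (q−1)^j.
  j = 0: C(9,0)·(1)^0 = 1·1 = 1.
  j = 1: C(9,1)·(1)^1 = 9·1 = 9.
  V_q(n, t) = 1 + 9 = 10.
Step 2: q^n = 2^9 = 512.
Step 3: Hamming bound ⌊q^n / V_q(n,t)⌋ = ⌊512/10⌋ = 51.
Step 4: Compare |C| = 76 to 51: violated.
The claimed |C| lies above the Hamming bound, so no 2-ary code of length 9 with d ≥ 3 can have 76 codewords.
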